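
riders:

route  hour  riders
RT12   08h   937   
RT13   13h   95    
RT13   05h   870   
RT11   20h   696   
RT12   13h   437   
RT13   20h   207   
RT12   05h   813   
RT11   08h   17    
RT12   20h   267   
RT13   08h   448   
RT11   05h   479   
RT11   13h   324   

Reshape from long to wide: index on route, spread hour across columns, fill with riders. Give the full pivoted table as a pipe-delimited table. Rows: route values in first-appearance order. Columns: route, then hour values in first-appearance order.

Columns: route plus the 4 distinct hour values (08h, 13h, 05h, 20h).
For example, row RT12 column 08h takes riders=937 from the long row (RT12, 08h).

| route | 08h | 13h | 05h | 20h |
| RT12 | 937 | 437 | 813 | 267 |
| RT13 | 448 | 95 | 870 | 207 |
| RT11 | 17 | 324 | 479 | 696 |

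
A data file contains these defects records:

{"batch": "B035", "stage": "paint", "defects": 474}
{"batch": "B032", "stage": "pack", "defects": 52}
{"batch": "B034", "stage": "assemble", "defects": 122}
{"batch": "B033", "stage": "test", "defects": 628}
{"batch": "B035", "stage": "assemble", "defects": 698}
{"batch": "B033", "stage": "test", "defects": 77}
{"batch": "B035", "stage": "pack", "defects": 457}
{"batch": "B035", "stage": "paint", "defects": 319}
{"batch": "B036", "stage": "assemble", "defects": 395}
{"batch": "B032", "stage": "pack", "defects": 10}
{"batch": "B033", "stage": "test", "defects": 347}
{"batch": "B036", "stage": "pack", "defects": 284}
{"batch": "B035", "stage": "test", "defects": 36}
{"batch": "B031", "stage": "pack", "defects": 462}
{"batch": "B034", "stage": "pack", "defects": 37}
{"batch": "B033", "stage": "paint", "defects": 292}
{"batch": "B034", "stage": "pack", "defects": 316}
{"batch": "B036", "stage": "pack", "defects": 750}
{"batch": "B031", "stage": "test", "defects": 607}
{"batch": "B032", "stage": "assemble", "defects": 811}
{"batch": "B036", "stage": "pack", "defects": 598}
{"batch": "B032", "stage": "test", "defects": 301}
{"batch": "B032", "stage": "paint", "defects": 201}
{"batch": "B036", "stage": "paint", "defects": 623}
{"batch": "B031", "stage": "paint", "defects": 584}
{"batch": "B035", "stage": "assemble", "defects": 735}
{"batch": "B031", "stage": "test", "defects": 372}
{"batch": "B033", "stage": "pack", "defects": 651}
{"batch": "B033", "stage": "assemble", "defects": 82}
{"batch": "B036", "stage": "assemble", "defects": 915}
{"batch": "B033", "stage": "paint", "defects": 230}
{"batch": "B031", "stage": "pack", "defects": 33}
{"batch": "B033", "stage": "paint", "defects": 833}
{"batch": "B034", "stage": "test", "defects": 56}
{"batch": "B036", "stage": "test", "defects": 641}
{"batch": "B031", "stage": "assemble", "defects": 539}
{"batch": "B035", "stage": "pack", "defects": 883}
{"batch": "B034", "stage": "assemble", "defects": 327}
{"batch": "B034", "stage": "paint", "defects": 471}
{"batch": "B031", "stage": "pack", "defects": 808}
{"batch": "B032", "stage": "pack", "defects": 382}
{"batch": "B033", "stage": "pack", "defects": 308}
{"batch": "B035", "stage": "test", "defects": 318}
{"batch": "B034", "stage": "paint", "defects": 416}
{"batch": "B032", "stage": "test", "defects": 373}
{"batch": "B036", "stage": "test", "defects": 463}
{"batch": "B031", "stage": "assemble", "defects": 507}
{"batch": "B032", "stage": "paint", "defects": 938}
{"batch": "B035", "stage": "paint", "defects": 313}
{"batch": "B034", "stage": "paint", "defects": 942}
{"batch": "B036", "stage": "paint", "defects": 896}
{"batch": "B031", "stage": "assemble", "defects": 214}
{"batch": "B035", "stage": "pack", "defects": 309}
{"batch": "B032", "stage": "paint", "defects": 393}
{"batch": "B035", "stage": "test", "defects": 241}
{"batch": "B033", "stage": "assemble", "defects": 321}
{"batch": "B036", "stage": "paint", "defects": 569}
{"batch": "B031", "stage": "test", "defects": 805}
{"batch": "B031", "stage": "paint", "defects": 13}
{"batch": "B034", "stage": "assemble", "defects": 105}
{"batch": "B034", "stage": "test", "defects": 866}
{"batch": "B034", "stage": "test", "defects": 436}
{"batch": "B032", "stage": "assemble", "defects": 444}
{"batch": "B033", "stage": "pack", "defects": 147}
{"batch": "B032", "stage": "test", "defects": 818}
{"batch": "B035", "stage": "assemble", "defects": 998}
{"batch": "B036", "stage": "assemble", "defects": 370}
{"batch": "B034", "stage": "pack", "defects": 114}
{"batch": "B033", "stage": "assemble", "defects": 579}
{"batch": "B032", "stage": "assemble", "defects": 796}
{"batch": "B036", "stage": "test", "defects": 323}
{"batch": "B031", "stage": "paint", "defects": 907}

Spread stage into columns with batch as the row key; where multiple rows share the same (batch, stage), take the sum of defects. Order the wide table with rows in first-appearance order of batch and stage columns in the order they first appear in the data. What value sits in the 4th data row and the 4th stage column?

1052

With rows in first-appearance order of batch, row 4 is batch=B033. stage columns in first-appearance order: paint, pack, assemble, test; column 4 is test.
Long rows with batch=B033, stage=test: 628 + 77 + 347 = 1052.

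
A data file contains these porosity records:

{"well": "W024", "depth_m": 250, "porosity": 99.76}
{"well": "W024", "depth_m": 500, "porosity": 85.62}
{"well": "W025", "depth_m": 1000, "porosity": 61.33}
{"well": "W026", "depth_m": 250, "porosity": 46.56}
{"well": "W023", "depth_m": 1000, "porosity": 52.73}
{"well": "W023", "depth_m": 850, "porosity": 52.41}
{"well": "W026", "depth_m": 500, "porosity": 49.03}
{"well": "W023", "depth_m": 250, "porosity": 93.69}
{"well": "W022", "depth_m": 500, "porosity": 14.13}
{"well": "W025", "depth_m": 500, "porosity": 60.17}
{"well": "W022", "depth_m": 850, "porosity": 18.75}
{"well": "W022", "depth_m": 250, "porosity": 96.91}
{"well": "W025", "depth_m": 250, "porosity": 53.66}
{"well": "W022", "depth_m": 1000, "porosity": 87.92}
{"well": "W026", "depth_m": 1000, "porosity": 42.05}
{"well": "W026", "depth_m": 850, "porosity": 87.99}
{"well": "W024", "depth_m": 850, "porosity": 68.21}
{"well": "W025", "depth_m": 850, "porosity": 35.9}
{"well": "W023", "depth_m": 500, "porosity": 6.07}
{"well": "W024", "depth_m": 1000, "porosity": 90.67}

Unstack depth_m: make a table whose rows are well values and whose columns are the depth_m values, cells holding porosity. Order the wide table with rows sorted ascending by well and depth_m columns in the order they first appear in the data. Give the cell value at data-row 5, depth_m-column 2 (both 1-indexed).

49.03

With rows sorted ascending by well, row 5 is well=W026. depth_m columns in first-appearance order: 250, 500, 1000, 850; column 2 is 500.
Long rows with well=W026, depth_m=500: porosity = 49.03.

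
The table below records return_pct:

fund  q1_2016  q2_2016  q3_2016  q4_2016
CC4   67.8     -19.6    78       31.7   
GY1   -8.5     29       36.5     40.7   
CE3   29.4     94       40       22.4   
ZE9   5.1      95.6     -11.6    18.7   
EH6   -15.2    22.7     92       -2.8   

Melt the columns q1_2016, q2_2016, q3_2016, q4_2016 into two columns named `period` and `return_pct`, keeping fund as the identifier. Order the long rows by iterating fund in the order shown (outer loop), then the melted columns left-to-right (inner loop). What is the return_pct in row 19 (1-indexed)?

92

20 rows total (5 × 4). Row 19: index ⌊(19-1)/4⌋ = 4 into fund → EH6; (19-1) mod 4 = 2 into the melted columns → q3_2016.
So row 19 is (EH6, q3_2016, 92); return_pct = 92.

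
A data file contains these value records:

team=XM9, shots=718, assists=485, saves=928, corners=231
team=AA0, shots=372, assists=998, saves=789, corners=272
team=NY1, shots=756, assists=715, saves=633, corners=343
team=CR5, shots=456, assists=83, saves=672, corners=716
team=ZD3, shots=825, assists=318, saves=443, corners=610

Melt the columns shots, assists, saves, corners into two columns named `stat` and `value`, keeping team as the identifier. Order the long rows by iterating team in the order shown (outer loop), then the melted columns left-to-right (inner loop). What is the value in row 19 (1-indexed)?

443

20 rows total (5 × 4). Row 19: index ⌊(19-1)/4⌋ = 4 into team → ZD3; (19-1) mod 4 = 2 into the melted columns → saves.
So row 19 is (ZD3, saves, 443); value = 443.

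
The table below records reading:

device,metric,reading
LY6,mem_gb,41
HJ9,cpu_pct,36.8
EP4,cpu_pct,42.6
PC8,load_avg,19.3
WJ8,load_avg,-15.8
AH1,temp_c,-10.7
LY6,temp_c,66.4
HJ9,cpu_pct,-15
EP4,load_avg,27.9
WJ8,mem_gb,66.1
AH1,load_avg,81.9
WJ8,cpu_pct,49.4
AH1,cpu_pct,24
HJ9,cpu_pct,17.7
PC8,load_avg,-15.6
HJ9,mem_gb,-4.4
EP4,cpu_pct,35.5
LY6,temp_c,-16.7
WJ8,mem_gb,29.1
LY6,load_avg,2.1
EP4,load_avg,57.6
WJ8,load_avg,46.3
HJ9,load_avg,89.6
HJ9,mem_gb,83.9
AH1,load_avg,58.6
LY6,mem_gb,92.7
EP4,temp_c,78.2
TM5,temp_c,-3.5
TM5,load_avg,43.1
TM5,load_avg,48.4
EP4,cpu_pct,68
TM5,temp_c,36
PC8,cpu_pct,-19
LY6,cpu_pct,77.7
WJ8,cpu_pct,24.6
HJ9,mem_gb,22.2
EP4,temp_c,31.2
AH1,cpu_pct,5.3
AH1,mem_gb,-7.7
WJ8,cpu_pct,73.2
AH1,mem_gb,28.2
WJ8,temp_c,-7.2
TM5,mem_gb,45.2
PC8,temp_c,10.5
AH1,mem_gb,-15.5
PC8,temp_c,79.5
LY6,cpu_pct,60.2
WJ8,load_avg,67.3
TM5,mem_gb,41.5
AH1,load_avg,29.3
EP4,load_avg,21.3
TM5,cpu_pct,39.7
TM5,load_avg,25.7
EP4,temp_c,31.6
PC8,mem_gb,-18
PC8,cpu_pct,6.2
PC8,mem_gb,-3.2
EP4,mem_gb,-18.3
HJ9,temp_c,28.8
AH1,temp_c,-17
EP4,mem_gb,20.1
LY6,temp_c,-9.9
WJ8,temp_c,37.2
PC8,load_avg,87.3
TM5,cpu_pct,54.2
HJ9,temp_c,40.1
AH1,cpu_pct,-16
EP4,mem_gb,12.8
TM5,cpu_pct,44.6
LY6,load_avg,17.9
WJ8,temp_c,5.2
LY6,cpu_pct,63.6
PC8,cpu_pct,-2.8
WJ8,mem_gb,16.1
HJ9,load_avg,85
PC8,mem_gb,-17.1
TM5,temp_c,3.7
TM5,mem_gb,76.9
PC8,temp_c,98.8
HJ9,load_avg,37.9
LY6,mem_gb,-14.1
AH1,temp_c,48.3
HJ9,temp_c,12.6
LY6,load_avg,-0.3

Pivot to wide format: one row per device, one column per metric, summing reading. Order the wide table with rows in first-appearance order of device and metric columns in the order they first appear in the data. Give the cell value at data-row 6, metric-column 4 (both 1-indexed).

With rows in first-appearance order of device, row 6 is device=AH1. metric columns in first-appearance order: mem_gb, cpu_pct, load_avg, temp_c; column 4 is temp_c.
Long rows with device=AH1, metric=temp_c: -10.7 + -17 + 48.3 = 20.6.

20.6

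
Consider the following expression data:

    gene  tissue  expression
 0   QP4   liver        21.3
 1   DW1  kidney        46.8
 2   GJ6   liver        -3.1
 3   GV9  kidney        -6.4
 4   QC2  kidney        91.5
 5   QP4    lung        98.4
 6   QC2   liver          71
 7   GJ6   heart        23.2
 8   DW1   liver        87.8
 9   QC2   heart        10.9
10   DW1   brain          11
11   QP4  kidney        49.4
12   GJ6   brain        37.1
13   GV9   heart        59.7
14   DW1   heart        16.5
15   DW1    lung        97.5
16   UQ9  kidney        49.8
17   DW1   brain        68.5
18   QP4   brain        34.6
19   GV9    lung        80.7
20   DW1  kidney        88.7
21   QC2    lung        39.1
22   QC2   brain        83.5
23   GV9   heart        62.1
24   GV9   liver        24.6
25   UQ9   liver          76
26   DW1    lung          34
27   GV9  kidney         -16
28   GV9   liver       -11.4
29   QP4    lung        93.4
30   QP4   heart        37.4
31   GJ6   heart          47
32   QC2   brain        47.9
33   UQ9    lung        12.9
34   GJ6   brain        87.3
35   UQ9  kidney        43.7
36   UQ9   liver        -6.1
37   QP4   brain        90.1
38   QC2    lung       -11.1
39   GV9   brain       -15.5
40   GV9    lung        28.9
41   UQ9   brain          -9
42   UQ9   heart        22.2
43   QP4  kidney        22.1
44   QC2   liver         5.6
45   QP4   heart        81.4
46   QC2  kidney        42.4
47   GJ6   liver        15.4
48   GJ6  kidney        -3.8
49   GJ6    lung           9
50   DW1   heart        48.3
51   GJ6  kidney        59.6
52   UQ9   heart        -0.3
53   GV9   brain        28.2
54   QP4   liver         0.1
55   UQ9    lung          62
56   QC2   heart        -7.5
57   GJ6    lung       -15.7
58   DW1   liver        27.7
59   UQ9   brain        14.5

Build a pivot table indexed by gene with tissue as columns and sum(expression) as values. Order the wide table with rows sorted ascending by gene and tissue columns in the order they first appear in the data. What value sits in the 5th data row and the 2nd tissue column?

With rows sorted ascending by gene, row 5 is gene=QP4. tissue columns in first-appearance order: liver, kidney, lung, heart, brain; column 2 is kidney.
Long rows with gene=QP4, tissue=kidney: 49.4 + 22.1 = 71.5.

71.5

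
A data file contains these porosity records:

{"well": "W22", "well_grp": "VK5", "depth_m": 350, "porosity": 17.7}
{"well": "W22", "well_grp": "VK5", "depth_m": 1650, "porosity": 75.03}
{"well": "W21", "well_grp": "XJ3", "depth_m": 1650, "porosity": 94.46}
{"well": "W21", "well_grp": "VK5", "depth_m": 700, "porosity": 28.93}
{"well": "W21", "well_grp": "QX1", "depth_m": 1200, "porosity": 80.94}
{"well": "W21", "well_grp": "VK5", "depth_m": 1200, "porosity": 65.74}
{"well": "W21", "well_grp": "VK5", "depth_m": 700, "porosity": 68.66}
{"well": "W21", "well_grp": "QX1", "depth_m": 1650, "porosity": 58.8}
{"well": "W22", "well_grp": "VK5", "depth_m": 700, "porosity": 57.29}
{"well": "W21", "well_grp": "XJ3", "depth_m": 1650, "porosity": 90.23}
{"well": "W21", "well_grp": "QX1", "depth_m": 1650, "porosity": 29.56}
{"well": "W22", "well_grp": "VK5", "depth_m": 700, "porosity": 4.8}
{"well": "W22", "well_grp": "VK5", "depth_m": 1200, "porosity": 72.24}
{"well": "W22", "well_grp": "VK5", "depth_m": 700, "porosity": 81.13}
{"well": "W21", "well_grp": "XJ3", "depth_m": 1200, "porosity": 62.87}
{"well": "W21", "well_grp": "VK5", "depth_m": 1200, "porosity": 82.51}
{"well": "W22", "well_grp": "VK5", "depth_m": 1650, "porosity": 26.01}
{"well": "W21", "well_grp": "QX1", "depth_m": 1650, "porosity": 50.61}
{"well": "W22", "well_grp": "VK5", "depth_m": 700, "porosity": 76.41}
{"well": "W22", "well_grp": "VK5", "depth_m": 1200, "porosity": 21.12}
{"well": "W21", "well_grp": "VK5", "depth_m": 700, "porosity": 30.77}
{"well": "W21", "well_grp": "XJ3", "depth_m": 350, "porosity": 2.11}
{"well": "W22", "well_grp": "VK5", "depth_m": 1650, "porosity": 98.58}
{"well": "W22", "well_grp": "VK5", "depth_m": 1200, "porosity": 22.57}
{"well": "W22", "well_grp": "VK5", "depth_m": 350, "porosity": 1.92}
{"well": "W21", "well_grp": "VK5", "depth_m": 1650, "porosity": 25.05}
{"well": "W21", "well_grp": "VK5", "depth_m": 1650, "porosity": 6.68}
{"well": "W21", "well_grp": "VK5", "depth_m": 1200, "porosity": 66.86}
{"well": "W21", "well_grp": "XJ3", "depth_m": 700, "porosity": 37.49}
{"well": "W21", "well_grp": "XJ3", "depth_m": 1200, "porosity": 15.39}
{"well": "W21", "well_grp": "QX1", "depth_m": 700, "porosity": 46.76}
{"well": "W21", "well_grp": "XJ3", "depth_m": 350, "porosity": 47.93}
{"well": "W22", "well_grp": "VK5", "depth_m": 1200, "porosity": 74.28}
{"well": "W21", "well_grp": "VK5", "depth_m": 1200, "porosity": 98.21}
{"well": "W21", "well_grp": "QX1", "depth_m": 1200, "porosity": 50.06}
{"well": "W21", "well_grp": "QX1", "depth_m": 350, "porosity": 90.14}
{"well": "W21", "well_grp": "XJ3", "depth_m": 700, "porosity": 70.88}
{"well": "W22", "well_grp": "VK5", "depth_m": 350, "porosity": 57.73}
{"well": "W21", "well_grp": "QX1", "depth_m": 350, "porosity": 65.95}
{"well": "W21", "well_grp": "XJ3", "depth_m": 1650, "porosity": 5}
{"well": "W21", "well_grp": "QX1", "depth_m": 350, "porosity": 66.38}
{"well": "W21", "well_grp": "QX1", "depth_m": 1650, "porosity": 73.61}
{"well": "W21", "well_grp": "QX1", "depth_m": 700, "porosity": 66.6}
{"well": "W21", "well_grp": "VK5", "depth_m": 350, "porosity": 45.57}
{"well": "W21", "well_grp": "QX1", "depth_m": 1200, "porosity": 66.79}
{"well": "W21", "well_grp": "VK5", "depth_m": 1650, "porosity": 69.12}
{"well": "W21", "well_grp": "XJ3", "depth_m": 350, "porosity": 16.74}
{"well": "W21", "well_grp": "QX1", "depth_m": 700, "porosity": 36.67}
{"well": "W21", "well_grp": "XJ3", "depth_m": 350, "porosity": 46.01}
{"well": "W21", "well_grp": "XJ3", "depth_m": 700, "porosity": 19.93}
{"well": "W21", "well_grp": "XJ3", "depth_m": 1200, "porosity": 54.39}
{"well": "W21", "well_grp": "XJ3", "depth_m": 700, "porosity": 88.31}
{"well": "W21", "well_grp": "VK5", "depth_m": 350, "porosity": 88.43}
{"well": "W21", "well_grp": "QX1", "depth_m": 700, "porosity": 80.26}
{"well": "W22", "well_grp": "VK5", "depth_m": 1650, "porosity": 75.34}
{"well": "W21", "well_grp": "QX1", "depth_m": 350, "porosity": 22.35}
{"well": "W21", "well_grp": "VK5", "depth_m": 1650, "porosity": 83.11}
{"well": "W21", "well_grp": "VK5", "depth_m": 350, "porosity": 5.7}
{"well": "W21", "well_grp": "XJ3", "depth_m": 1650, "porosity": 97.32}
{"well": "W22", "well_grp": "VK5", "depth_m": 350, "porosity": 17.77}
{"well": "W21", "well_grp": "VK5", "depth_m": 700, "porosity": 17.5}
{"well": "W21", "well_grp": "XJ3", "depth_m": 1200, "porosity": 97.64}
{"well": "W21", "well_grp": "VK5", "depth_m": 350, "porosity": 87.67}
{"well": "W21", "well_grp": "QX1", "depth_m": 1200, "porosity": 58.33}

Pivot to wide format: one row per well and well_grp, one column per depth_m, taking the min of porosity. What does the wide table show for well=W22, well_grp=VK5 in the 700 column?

4.8

Rows with well=W22, well_grp=VK5 and depth_m=700: porosity values are 57.29, 4.8, 81.13, 76.41.
min(57.29, 4.8, 81.13, 76.41) = 4.8.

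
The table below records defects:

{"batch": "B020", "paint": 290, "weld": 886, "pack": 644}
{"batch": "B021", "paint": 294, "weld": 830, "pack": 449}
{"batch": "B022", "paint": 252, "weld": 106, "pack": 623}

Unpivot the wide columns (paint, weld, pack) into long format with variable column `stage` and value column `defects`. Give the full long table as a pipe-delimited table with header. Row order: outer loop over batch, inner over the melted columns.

| batch | stage | defects |
| B020 | paint | 290 |
| B020 | weld | 886 |
| B020 | pack | 644 |
| B021 | paint | 294 |
| B021 | weld | 830 |
| B021 | pack | 449 |
| B022 | paint | 252 |
| B022 | weld | 106 |
| B022 | pack | 623 |

Each (batch, column) pair becomes one row: 3 × 3 = 9 rows.
For example, (B020, paint) → defects=290.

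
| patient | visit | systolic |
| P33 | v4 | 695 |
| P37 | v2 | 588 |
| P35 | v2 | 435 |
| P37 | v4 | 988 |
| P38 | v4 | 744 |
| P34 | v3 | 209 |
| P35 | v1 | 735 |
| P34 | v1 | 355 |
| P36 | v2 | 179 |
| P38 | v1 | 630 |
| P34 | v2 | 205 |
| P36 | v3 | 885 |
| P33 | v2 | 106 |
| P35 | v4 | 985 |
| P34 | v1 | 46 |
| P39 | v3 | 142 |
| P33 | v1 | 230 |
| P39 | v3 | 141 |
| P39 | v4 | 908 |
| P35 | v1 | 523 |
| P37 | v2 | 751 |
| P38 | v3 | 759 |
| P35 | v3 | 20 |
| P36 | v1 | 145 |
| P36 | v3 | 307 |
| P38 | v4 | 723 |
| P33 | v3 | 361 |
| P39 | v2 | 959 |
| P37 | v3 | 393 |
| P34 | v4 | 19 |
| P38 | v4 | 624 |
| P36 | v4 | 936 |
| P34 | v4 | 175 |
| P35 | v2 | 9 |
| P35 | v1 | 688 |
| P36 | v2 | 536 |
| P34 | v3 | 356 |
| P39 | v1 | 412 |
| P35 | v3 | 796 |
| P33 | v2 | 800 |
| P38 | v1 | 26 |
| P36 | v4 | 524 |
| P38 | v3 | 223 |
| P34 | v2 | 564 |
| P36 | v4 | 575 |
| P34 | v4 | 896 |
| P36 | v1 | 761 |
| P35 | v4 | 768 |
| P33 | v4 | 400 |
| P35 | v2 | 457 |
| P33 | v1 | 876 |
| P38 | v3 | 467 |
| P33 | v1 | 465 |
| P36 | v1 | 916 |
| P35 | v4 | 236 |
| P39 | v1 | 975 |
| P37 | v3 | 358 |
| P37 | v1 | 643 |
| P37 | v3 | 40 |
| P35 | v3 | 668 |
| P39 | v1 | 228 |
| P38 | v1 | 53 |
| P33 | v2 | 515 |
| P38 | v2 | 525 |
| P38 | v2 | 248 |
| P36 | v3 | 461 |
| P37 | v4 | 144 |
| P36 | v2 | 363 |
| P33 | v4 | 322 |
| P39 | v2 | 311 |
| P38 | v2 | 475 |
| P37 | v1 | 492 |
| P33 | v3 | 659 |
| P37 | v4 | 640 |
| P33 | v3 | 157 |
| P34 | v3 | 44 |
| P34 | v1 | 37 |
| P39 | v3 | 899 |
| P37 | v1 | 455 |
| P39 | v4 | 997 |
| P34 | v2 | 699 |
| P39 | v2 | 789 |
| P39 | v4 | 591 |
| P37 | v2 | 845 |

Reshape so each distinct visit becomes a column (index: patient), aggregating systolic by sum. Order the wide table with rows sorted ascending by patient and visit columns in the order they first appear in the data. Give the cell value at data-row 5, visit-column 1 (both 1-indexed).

With rows sorted ascending by patient, row 5 is patient=P37. visit columns in first-appearance order: v4, v2, v3, v1; column 1 is v4.
Long rows with patient=P37, visit=v4: 988 + 144 + 640 = 1772.

1772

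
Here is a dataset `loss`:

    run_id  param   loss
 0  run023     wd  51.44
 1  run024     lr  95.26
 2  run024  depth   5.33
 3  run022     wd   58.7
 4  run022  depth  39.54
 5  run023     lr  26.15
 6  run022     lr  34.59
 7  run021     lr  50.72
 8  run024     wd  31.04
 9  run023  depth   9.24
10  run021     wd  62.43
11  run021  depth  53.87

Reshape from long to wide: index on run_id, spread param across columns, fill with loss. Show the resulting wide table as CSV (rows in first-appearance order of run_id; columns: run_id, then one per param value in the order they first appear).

run_id,wd,lr,depth
run023,51.44,26.15,9.24
run024,31.04,95.26,5.33
run022,58.7,34.59,39.54
run021,62.43,50.72,53.87

Columns: run_id plus the 3 distinct param values (wd, lr, depth).
For example, row run023 column wd takes loss=51.44 from the long row (run023, wd).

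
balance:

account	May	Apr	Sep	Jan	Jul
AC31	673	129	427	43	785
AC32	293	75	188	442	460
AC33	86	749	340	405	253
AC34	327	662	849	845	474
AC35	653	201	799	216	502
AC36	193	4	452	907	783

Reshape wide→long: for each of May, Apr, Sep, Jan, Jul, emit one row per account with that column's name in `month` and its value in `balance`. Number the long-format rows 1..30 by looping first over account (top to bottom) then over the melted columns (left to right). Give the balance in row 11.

86

30 rows total (6 × 5). Row 11: index ⌊(11-1)/5⌋ = 2 into account → AC33; (11-1) mod 5 = 0 into the melted columns → May.
So row 11 is (AC33, May, 86); balance = 86.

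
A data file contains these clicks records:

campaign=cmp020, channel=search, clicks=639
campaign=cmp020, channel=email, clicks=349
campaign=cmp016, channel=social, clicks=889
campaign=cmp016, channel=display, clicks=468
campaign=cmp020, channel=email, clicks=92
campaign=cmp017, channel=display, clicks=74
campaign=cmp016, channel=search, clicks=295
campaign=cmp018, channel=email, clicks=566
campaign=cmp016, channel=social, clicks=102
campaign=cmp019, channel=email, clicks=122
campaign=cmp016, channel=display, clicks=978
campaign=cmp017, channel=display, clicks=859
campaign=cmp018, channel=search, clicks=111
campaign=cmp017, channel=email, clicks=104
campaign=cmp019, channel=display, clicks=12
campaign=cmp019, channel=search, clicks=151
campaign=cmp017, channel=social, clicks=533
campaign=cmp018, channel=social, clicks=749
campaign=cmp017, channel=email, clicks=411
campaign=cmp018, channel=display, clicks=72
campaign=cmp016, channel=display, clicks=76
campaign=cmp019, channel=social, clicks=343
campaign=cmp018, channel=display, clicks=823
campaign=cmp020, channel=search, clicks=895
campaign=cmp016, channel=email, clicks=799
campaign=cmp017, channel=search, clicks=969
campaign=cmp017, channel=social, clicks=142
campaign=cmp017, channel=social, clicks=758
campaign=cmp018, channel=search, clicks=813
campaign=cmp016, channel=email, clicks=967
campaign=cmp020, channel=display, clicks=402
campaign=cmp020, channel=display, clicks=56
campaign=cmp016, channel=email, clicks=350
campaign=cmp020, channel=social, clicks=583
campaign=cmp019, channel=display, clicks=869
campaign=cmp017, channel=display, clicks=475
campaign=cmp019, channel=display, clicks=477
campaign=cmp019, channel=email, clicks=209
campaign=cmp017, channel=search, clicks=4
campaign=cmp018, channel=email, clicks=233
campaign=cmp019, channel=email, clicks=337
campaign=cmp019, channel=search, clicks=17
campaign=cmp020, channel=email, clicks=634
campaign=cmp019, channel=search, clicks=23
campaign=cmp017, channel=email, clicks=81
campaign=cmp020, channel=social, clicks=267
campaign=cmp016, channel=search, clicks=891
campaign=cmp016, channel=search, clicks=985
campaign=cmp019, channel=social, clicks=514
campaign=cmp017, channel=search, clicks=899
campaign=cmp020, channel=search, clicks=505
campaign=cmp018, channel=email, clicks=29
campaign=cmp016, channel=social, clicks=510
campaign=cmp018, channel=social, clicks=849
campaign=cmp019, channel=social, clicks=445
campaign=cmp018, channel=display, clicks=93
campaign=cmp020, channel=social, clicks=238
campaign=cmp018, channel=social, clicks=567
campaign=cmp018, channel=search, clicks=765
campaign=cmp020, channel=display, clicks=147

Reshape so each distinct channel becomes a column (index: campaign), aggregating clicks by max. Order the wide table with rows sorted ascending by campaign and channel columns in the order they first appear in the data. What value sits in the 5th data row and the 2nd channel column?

With rows sorted ascending by campaign, row 5 is campaign=cmp020. channel columns in first-appearance order: search, email, social, display; column 2 is email.
Long rows with campaign=cmp020, channel=email: max(349, 92, 634) = 634.

634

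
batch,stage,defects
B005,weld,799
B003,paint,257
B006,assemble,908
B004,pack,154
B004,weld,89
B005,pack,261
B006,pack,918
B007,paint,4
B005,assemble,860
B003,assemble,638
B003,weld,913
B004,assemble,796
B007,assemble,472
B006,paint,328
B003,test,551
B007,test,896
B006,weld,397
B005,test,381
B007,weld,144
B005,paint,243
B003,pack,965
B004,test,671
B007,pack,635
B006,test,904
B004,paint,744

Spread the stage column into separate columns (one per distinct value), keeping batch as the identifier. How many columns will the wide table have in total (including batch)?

6

1 column for batch plus 5 distinct stage values → 6 columns.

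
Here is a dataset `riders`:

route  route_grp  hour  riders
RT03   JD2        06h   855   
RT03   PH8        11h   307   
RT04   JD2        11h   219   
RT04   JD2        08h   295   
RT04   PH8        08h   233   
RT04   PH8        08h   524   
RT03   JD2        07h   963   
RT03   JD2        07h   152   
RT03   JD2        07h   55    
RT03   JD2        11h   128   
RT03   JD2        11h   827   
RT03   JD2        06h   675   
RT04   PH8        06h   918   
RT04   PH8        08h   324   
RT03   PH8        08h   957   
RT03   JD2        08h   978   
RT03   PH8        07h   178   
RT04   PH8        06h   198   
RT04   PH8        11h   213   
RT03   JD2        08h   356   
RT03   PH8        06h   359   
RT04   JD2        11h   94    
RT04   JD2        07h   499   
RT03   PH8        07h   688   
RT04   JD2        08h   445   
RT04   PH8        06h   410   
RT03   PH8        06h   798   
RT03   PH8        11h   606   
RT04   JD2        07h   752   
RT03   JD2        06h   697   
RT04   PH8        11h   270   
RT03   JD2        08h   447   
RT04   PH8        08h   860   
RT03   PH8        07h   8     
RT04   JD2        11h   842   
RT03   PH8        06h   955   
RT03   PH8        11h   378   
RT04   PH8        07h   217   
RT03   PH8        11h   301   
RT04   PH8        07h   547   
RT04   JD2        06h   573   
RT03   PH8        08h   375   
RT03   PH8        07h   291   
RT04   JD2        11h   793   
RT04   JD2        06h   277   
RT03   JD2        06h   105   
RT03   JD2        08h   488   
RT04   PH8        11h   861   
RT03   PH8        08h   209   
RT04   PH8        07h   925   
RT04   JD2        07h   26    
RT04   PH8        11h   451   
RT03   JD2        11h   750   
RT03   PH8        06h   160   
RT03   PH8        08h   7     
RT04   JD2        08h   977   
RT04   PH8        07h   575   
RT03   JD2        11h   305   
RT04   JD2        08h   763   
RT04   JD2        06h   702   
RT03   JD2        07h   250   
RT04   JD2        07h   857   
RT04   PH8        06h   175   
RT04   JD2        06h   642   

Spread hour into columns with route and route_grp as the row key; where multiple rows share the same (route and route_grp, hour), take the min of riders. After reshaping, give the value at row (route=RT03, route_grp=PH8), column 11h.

301

Rows with route=RT03, route_grp=PH8 and hour=11h: riders values are 307, 606, 378, 301.
min(307, 606, 378, 301) = 301.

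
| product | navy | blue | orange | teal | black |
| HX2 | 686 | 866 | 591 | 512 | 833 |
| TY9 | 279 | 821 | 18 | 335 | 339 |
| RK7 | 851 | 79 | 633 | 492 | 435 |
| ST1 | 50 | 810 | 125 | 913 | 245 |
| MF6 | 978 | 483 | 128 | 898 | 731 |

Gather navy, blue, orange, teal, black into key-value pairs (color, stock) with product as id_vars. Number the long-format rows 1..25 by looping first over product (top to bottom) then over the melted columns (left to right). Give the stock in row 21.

978

25 rows total (5 × 5). Row 21: index ⌊(21-1)/5⌋ = 4 into product → MF6; (21-1) mod 5 = 0 into the melted columns → navy.
So row 21 is (MF6, navy, 978); stock = 978.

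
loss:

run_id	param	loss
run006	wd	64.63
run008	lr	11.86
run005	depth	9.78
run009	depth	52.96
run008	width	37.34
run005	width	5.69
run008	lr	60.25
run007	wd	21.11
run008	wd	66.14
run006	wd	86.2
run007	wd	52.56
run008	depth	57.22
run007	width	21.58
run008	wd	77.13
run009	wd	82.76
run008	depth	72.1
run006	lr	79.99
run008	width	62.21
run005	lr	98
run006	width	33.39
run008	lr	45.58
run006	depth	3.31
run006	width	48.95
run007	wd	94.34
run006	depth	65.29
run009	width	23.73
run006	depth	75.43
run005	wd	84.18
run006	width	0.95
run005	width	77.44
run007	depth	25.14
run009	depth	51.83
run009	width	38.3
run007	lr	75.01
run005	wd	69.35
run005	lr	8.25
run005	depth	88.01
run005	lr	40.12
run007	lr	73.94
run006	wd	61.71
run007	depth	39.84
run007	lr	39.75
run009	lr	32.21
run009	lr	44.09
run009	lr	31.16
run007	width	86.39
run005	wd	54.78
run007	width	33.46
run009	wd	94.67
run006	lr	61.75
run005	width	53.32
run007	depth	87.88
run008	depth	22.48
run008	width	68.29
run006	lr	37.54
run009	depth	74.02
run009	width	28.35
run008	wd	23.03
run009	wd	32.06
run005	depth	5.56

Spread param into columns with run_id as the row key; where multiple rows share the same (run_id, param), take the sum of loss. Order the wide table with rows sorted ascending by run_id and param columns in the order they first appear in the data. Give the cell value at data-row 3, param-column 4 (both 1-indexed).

141.43

With rows sorted ascending by run_id, row 3 is run_id=run007. param columns in first-appearance order: wd, lr, depth, width; column 4 is width.
Long rows with run_id=run007, param=width: 21.58 + 86.39 + 33.46 = 141.43.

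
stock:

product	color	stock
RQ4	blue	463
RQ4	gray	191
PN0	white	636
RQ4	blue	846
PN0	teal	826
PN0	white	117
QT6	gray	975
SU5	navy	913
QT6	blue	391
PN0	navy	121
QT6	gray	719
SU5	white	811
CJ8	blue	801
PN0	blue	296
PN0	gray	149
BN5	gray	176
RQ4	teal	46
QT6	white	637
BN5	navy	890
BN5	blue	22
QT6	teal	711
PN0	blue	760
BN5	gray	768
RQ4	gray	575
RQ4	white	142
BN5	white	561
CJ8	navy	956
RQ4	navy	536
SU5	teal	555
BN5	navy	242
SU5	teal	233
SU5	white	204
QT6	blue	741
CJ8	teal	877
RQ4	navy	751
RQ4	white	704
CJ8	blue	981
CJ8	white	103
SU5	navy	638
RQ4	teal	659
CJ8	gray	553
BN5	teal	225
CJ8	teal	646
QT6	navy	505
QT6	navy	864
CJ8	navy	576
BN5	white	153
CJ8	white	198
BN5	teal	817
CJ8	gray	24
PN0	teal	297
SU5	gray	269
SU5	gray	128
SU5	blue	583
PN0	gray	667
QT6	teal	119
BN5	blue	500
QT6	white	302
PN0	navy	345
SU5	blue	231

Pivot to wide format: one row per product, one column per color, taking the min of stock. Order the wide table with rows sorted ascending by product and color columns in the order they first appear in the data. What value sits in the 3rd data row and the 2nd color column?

With rows sorted ascending by product, row 3 is product=PN0. color columns in first-appearance order: blue, gray, white, teal, navy; column 2 is gray.
Long rows with product=PN0, color=gray: min(149, 667) = 149.

149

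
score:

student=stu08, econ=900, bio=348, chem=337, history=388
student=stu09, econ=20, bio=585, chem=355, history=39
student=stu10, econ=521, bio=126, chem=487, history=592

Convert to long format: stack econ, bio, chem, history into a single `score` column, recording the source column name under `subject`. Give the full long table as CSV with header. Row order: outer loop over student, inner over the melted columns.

Each (student, column) pair becomes one row: 3 × 4 = 12 rows.
For example, (stu08, econ) → score=900.

student,subject,score
stu08,econ,900
stu08,bio,348
stu08,chem,337
stu08,history,388
stu09,econ,20
stu09,bio,585
stu09,chem,355
stu09,history,39
stu10,econ,521
stu10,bio,126
stu10,chem,487
stu10,history,592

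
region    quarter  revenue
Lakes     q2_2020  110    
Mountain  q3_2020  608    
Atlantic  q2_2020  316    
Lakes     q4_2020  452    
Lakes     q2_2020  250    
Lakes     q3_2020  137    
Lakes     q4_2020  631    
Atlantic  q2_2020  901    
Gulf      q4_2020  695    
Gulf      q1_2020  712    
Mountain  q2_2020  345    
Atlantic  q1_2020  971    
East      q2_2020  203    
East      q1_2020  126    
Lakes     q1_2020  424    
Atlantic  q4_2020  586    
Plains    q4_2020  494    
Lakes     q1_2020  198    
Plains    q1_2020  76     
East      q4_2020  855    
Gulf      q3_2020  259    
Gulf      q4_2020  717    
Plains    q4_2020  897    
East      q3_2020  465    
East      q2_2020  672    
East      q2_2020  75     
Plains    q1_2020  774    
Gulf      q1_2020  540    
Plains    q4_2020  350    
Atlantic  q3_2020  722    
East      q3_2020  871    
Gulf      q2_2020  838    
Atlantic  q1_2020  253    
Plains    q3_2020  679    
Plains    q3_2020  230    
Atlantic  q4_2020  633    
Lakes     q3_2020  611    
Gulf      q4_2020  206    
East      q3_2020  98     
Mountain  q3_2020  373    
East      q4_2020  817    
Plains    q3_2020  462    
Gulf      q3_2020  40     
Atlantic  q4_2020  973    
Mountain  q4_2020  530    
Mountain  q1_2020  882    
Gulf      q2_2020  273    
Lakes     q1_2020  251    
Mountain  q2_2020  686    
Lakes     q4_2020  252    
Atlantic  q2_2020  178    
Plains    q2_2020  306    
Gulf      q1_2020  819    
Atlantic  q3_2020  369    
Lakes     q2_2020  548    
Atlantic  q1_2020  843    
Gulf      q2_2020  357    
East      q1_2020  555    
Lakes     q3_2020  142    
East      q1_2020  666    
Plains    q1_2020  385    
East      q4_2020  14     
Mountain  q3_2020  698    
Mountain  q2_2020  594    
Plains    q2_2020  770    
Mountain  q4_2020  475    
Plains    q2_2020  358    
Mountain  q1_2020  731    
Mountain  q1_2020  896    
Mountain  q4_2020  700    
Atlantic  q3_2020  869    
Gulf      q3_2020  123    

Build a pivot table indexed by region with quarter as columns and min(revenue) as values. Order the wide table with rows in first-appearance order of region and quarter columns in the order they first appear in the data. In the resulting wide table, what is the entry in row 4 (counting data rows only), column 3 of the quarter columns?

With rows in first-appearance order of region, row 4 is region=Gulf. quarter columns in first-appearance order: q2_2020, q3_2020, q4_2020, q1_2020; column 3 is q4_2020.
Long rows with region=Gulf, quarter=q4_2020: min(695, 717, 206) = 206.

206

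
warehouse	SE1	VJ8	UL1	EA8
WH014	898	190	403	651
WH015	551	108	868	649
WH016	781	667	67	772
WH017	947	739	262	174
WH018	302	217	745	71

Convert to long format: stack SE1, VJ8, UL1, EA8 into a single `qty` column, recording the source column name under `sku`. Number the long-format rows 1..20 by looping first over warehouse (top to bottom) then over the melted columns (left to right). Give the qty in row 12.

772

20 rows total (5 × 4). Row 12: index ⌊(12-1)/4⌋ = 2 into warehouse → WH016; (12-1) mod 4 = 3 into the melted columns → EA8.
So row 12 is (WH016, EA8, 772); qty = 772.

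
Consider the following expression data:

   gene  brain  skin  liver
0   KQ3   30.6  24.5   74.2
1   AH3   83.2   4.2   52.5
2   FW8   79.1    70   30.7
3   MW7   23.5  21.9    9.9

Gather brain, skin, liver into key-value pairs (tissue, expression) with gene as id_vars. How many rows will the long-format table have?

12

4 gene values × 3 melted columns = 12 rows.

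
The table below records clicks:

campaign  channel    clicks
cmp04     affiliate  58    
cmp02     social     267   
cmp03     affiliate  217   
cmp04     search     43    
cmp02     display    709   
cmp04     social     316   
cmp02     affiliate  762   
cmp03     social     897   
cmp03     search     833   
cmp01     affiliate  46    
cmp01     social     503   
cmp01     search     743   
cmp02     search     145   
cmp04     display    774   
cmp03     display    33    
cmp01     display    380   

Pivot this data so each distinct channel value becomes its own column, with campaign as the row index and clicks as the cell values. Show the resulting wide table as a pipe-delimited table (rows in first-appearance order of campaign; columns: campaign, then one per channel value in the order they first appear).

Columns: campaign plus the 4 distinct channel values (affiliate, social, search, display).
For example, row cmp04 column affiliate takes clicks=58 from the long row (cmp04, affiliate).

| campaign | affiliate | social | search | display |
| cmp04 | 58 | 316 | 43 | 774 |
| cmp02 | 762 | 267 | 145 | 709 |
| cmp03 | 217 | 897 | 833 | 33 |
| cmp01 | 46 | 503 | 743 | 380 |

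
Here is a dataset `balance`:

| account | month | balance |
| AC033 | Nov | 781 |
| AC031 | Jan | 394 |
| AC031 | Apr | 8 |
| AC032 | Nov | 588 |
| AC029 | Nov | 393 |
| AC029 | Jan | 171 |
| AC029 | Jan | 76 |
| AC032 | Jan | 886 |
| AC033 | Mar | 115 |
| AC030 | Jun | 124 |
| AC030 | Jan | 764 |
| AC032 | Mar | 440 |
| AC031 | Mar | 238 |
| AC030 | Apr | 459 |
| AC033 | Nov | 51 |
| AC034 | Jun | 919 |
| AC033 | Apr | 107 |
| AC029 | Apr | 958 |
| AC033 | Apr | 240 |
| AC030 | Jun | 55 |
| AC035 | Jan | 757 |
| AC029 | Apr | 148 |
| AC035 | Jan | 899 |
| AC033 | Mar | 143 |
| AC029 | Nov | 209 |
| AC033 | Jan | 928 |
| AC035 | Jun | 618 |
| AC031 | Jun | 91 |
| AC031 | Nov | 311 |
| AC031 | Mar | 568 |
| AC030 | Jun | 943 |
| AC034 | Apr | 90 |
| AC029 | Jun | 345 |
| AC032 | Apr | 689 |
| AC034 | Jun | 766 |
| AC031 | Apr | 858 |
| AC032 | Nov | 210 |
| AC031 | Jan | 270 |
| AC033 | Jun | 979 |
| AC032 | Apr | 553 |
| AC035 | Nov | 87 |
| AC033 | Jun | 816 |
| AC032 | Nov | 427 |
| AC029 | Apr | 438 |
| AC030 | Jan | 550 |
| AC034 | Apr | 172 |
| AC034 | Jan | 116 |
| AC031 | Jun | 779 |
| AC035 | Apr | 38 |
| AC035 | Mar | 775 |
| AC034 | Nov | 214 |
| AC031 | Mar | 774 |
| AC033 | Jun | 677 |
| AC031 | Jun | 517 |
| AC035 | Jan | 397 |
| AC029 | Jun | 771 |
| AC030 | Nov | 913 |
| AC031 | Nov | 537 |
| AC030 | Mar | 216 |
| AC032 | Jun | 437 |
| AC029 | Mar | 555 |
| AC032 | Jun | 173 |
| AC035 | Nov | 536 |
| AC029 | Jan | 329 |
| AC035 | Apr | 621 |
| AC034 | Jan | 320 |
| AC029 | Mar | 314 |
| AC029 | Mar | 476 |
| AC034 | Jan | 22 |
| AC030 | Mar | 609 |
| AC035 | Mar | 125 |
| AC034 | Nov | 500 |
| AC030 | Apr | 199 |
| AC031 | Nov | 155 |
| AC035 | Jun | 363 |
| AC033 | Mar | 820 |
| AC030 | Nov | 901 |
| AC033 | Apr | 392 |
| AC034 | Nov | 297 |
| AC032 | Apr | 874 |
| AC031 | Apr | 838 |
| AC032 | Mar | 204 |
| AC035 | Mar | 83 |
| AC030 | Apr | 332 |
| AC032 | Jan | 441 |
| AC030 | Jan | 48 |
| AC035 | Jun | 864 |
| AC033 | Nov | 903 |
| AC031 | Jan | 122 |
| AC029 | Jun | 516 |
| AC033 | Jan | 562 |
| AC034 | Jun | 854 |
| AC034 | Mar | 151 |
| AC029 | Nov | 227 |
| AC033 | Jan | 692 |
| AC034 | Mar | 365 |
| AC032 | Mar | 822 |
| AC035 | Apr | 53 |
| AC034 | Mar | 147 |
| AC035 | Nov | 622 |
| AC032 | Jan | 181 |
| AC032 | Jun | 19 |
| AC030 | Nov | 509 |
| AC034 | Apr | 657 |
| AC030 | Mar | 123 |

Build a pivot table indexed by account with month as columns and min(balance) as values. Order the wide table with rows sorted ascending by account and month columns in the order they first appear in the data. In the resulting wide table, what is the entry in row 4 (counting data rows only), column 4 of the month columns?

With rows sorted ascending by account, row 4 is account=AC032. month columns in first-appearance order: Nov, Jan, Apr, Mar, Jun; column 4 is Mar.
Long rows with account=AC032, month=Mar: min(440, 204, 822) = 204.

204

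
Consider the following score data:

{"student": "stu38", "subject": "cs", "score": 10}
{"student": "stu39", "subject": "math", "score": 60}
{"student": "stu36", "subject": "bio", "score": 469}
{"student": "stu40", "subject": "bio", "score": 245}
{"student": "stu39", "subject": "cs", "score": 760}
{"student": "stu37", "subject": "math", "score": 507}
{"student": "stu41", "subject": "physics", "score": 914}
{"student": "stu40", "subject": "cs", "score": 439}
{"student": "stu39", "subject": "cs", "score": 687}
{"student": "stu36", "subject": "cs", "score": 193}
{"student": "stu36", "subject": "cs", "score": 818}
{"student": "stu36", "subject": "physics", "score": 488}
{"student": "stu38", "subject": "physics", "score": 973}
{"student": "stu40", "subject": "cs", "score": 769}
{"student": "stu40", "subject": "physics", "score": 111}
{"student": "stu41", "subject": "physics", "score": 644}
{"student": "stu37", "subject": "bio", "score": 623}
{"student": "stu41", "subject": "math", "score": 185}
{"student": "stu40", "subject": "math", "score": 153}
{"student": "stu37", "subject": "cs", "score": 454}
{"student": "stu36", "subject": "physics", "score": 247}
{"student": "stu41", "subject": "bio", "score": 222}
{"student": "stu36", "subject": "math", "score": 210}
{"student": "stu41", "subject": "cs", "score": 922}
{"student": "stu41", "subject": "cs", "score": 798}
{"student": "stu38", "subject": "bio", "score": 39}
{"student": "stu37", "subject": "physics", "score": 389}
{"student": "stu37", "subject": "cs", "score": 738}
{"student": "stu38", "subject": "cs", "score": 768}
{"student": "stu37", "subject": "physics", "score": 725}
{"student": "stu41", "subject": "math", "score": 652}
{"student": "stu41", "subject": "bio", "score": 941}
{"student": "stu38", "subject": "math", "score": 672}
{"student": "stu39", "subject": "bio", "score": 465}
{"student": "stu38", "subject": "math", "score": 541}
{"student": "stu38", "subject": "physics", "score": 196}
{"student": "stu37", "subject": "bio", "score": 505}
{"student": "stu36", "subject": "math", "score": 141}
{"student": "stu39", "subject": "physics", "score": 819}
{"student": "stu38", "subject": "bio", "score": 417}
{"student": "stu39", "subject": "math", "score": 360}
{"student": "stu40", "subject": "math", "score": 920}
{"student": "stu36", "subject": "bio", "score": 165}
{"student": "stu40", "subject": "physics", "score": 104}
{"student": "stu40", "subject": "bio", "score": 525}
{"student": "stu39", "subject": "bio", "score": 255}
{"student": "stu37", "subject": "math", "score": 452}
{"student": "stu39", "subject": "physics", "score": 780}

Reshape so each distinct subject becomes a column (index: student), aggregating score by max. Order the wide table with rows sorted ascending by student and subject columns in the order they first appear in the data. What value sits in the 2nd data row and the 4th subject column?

725

With rows sorted ascending by student, row 2 is student=stu37. subject columns in first-appearance order: cs, math, bio, physics; column 4 is physics.
Long rows with student=stu37, subject=physics: max(389, 725) = 725.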